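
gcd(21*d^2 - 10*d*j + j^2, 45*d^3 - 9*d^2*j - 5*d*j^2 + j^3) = 3*d - j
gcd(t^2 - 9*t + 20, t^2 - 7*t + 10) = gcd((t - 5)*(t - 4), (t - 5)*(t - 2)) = t - 5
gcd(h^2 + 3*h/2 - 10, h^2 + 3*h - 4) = h + 4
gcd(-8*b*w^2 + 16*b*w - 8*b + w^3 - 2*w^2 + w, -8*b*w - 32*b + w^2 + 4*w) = -8*b + w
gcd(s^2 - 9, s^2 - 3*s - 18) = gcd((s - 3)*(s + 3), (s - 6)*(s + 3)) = s + 3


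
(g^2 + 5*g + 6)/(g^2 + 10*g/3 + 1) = 3*(g + 2)/(3*g + 1)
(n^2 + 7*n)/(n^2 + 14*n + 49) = n/(n + 7)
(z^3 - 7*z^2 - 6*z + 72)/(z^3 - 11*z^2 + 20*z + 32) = (z^2 - 3*z - 18)/(z^2 - 7*z - 8)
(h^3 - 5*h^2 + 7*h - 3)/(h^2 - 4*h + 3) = h - 1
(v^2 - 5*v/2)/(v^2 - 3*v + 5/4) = 2*v/(2*v - 1)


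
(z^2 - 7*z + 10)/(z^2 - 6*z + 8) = (z - 5)/(z - 4)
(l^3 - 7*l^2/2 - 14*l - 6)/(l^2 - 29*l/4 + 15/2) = 2*(2*l^2 + 5*l + 2)/(4*l - 5)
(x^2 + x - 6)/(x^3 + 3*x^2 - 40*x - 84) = (x^2 + x - 6)/(x^3 + 3*x^2 - 40*x - 84)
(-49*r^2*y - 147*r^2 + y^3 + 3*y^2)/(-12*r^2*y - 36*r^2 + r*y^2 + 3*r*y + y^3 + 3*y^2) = (-49*r^2 + y^2)/(-12*r^2 + r*y + y^2)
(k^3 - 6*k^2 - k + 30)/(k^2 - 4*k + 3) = (k^2 - 3*k - 10)/(k - 1)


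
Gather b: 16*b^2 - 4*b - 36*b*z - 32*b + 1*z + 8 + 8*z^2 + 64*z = 16*b^2 + b*(-36*z - 36) + 8*z^2 + 65*z + 8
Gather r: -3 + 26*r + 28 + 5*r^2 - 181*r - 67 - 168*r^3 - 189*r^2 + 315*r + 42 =-168*r^3 - 184*r^2 + 160*r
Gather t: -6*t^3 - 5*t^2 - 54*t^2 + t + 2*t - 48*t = -6*t^3 - 59*t^2 - 45*t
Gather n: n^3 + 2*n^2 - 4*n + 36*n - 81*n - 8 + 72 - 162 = n^3 + 2*n^2 - 49*n - 98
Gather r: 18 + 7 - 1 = 24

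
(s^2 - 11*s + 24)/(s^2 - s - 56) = (s - 3)/(s + 7)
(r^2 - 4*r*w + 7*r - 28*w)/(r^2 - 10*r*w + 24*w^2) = (r + 7)/(r - 6*w)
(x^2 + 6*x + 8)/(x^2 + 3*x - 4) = (x + 2)/(x - 1)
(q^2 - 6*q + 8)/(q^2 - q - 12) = (q - 2)/(q + 3)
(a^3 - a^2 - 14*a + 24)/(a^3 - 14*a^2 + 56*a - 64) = (a^2 + a - 12)/(a^2 - 12*a + 32)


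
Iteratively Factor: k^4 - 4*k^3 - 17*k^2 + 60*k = (k - 5)*(k^3 + k^2 - 12*k) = (k - 5)*(k + 4)*(k^2 - 3*k) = (k - 5)*(k - 3)*(k + 4)*(k)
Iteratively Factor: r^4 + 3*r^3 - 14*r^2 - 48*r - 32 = (r - 4)*(r^3 + 7*r^2 + 14*r + 8) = (r - 4)*(r + 1)*(r^2 + 6*r + 8) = (r - 4)*(r + 1)*(r + 2)*(r + 4)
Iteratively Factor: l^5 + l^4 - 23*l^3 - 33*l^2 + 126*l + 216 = (l + 2)*(l^4 - l^3 - 21*l^2 + 9*l + 108) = (l - 4)*(l + 2)*(l^3 + 3*l^2 - 9*l - 27) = (l - 4)*(l - 3)*(l + 2)*(l^2 + 6*l + 9) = (l - 4)*(l - 3)*(l + 2)*(l + 3)*(l + 3)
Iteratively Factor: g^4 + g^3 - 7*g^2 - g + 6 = (g + 3)*(g^3 - 2*g^2 - g + 2) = (g + 1)*(g + 3)*(g^2 - 3*g + 2) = (g - 1)*(g + 1)*(g + 3)*(g - 2)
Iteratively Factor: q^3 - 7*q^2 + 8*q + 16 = (q - 4)*(q^2 - 3*q - 4) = (q - 4)*(q + 1)*(q - 4)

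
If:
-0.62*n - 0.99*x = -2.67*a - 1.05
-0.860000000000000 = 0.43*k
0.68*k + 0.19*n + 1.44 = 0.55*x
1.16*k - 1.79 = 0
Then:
No Solution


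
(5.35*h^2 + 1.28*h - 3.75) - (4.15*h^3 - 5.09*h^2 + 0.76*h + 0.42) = -4.15*h^3 + 10.44*h^2 + 0.52*h - 4.17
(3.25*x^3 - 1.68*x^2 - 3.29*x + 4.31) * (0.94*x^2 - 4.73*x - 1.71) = 3.055*x^5 - 16.9517*x^4 - 0.7037*x^3 + 22.4859*x^2 - 14.7604*x - 7.3701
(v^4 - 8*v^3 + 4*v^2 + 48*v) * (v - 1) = v^5 - 9*v^4 + 12*v^3 + 44*v^2 - 48*v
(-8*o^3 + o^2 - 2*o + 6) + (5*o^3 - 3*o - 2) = -3*o^3 + o^2 - 5*o + 4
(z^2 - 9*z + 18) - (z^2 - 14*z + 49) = 5*z - 31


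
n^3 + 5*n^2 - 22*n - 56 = (n - 4)*(n + 2)*(n + 7)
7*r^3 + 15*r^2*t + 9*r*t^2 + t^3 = (r + t)^2*(7*r + t)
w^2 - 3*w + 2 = (w - 2)*(w - 1)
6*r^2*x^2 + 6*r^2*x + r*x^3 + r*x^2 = x*(6*r + x)*(r*x + r)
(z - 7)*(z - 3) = z^2 - 10*z + 21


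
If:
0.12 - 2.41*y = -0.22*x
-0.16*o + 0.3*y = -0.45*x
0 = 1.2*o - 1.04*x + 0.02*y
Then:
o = -0.04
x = -0.04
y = 0.05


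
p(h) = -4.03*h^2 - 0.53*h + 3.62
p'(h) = -8.06*h - 0.53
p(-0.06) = 3.64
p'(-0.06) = -0.05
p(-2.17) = -14.21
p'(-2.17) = 16.96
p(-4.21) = -65.58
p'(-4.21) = 33.40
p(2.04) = -14.23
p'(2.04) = -16.97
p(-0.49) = 2.91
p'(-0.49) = 3.42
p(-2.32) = -16.84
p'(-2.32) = 18.17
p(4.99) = -99.37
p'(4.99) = -40.75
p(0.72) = 1.15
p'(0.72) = -6.33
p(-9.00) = -318.04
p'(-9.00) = 72.01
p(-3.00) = -31.06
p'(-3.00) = 23.65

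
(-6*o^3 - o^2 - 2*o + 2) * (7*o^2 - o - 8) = -42*o^5 - o^4 + 35*o^3 + 24*o^2 + 14*o - 16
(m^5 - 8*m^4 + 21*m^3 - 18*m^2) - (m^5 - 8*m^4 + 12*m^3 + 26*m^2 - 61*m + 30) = 9*m^3 - 44*m^2 + 61*m - 30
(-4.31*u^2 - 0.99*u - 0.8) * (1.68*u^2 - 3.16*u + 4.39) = -7.2408*u^4 + 11.9564*u^3 - 17.1365*u^2 - 1.8181*u - 3.512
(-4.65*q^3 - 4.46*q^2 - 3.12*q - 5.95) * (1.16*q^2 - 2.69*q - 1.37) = -5.394*q^5 + 7.3349*q^4 + 14.7487*q^3 + 7.601*q^2 + 20.2799*q + 8.1515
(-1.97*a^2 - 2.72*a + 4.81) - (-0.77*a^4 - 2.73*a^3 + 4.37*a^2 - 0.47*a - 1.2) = 0.77*a^4 + 2.73*a^3 - 6.34*a^2 - 2.25*a + 6.01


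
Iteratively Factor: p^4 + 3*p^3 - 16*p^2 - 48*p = (p + 4)*(p^3 - p^2 - 12*p) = p*(p + 4)*(p^2 - p - 12) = p*(p - 4)*(p + 4)*(p + 3)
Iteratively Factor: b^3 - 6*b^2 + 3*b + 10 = (b + 1)*(b^2 - 7*b + 10) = (b - 5)*(b + 1)*(b - 2)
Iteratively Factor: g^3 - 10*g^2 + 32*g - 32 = (g - 4)*(g^2 - 6*g + 8) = (g - 4)*(g - 2)*(g - 4)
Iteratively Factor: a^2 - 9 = (a - 3)*(a + 3)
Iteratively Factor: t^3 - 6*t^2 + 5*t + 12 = (t - 4)*(t^2 - 2*t - 3) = (t - 4)*(t - 3)*(t + 1)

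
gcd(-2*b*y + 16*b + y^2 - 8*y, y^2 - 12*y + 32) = y - 8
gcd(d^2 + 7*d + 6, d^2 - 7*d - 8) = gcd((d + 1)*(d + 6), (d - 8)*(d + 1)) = d + 1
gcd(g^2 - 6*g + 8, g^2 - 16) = g - 4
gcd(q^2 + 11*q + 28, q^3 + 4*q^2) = q + 4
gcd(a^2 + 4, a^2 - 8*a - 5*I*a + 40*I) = 1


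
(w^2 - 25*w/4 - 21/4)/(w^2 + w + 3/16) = 4*(w - 7)/(4*w + 1)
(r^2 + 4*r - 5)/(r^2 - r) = (r + 5)/r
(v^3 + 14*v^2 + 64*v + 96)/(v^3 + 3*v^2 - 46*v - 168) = (v + 4)/(v - 7)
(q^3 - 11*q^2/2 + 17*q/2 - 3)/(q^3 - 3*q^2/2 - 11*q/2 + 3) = (q - 2)/(q + 2)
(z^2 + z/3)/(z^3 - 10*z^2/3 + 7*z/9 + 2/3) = 3*z/(3*z^2 - 11*z + 6)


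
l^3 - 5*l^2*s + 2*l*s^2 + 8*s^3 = (l - 4*s)*(l - 2*s)*(l + s)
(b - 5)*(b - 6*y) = b^2 - 6*b*y - 5*b + 30*y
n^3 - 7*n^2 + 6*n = n*(n - 6)*(n - 1)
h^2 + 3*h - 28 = (h - 4)*(h + 7)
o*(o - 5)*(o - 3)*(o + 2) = o^4 - 6*o^3 - o^2 + 30*o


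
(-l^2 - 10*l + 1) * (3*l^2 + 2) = -3*l^4 - 30*l^3 + l^2 - 20*l + 2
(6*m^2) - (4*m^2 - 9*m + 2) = 2*m^2 + 9*m - 2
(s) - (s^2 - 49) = -s^2 + s + 49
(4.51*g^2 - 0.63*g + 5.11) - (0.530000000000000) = 4.51*g^2 - 0.63*g + 4.58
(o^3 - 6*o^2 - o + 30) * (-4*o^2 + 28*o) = -4*o^5 + 52*o^4 - 164*o^3 - 148*o^2 + 840*o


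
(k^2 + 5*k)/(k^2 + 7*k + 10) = k/(k + 2)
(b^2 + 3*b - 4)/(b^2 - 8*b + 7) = (b + 4)/(b - 7)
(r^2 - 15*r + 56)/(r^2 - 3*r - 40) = (r - 7)/(r + 5)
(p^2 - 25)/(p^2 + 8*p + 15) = (p - 5)/(p + 3)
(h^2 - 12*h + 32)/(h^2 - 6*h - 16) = (h - 4)/(h + 2)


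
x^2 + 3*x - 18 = (x - 3)*(x + 6)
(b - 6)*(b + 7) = b^2 + b - 42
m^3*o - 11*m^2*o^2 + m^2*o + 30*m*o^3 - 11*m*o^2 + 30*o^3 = (m - 6*o)*(m - 5*o)*(m*o + o)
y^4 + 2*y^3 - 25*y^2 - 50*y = y*(y - 5)*(y + 2)*(y + 5)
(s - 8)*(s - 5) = s^2 - 13*s + 40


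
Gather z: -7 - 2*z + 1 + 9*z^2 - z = 9*z^2 - 3*z - 6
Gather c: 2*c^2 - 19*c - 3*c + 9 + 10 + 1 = 2*c^2 - 22*c + 20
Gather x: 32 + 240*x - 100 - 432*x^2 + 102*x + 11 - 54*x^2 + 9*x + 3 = -486*x^2 + 351*x - 54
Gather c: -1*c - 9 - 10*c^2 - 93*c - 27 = -10*c^2 - 94*c - 36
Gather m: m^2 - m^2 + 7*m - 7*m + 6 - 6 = 0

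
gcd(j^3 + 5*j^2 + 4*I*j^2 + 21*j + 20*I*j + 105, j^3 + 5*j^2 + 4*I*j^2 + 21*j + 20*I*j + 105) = j^3 + j^2*(5 + 4*I) + j*(21 + 20*I) + 105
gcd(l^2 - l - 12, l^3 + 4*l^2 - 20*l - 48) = l - 4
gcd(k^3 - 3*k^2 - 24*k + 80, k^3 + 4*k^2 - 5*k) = k + 5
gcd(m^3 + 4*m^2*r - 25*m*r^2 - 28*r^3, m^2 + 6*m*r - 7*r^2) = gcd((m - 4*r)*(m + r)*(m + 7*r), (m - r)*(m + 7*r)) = m + 7*r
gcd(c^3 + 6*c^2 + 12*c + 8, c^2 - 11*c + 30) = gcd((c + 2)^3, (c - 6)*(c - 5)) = 1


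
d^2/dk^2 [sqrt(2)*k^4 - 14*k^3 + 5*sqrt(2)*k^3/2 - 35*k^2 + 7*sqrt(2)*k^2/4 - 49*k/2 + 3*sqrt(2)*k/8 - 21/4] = 12*sqrt(2)*k^2 - 84*k + 15*sqrt(2)*k - 70 + 7*sqrt(2)/2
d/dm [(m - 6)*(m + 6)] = 2*m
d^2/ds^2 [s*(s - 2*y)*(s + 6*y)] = 6*s + 8*y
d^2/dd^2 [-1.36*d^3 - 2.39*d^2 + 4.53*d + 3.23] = -8.16*d - 4.78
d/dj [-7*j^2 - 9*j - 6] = -14*j - 9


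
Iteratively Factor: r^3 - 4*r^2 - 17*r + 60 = (r + 4)*(r^2 - 8*r + 15) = (r - 3)*(r + 4)*(r - 5)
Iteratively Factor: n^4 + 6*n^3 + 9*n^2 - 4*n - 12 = (n + 2)*(n^3 + 4*n^2 + n - 6) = (n + 2)^2*(n^2 + 2*n - 3) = (n + 2)^2*(n + 3)*(n - 1)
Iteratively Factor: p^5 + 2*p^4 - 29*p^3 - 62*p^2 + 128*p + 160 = (p + 4)*(p^4 - 2*p^3 - 21*p^2 + 22*p + 40) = (p - 2)*(p + 4)*(p^3 - 21*p - 20) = (p - 2)*(p + 4)^2*(p^2 - 4*p - 5) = (p - 5)*(p - 2)*(p + 4)^2*(p + 1)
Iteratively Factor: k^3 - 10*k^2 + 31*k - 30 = (k - 3)*(k^2 - 7*k + 10) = (k - 5)*(k - 3)*(k - 2)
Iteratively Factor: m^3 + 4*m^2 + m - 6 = (m - 1)*(m^2 + 5*m + 6) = (m - 1)*(m + 2)*(m + 3)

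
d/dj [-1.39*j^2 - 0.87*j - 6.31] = -2.78*j - 0.87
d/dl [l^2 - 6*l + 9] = 2*l - 6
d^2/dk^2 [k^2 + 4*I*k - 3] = 2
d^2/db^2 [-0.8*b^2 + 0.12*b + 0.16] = -1.60000000000000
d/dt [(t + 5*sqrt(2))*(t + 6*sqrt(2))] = 2*t + 11*sqrt(2)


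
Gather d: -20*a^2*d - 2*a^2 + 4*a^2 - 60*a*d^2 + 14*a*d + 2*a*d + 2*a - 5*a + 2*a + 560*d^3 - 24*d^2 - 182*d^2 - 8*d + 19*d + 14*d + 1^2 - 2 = 2*a^2 - a + 560*d^3 + d^2*(-60*a - 206) + d*(-20*a^2 + 16*a + 25) - 1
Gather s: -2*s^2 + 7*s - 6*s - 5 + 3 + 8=-2*s^2 + s + 6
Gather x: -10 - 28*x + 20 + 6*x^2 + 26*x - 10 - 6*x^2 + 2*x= 0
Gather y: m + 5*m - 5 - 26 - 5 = 6*m - 36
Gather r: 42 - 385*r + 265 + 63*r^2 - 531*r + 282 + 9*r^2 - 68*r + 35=72*r^2 - 984*r + 624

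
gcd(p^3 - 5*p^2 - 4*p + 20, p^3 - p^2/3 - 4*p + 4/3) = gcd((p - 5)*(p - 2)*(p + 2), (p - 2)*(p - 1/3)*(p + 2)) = p^2 - 4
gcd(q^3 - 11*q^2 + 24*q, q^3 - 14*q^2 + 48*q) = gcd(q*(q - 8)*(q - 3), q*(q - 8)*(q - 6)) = q^2 - 8*q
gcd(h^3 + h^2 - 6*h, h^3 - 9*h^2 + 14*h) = h^2 - 2*h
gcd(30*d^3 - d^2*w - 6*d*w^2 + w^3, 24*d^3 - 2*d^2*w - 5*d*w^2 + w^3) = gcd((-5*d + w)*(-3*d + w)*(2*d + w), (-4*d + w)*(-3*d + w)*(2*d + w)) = -6*d^2 - d*w + w^2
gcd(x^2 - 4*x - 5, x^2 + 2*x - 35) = x - 5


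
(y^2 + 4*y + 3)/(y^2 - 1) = (y + 3)/(y - 1)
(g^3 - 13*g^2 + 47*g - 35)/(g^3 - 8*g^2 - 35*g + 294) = (g^2 - 6*g + 5)/(g^2 - g - 42)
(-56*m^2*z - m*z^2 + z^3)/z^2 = -56*m^2/z - m + z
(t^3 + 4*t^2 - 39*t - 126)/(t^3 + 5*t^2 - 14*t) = (t^2 - 3*t - 18)/(t*(t - 2))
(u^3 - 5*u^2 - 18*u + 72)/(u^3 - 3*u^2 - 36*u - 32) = (u^2 - 9*u + 18)/(u^2 - 7*u - 8)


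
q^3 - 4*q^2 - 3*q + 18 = (q - 3)^2*(q + 2)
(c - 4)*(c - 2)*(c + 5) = c^3 - c^2 - 22*c + 40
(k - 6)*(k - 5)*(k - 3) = k^3 - 14*k^2 + 63*k - 90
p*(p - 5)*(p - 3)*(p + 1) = p^4 - 7*p^3 + 7*p^2 + 15*p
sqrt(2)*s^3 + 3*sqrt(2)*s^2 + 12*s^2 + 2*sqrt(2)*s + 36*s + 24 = (s + 2)*(s + 6*sqrt(2))*(sqrt(2)*s + sqrt(2))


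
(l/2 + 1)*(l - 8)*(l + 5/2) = l^3/2 - 7*l^2/4 - 31*l/2 - 20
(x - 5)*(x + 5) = x^2 - 25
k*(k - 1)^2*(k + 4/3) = k^4 - 2*k^3/3 - 5*k^2/3 + 4*k/3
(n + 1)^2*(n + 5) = n^3 + 7*n^2 + 11*n + 5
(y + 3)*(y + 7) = y^2 + 10*y + 21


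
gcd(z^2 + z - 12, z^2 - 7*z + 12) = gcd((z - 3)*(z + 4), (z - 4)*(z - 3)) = z - 3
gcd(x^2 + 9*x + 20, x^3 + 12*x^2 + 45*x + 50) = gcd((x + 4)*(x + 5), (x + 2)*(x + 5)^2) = x + 5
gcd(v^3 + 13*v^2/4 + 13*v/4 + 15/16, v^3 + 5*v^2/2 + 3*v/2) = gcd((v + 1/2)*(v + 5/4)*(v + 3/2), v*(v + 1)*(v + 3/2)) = v + 3/2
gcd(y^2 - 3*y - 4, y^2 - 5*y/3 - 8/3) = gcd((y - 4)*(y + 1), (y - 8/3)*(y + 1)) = y + 1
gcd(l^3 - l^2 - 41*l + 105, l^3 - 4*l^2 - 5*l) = l - 5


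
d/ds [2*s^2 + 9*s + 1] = 4*s + 9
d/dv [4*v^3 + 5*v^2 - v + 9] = 12*v^2 + 10*v - 1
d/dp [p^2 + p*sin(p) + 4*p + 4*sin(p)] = p*cos(p) + 2*p + sin(p) + 4*cos(p) + 4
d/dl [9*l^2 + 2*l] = 18*l + 2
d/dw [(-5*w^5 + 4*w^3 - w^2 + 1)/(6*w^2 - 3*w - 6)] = (-30*w^6 + 20*w^5 + 58*w^4 - 8*w^3 - 23*w^2 + 1)/(3*(4*w^4 - 4*w^3 - 7*w^2 + 4*w + 4))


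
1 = 1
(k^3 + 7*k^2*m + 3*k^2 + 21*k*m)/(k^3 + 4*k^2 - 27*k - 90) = k*(k + 7*m)/(k^2 + k - 30)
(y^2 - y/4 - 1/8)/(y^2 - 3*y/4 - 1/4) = (y - 1/2)/(y - 1)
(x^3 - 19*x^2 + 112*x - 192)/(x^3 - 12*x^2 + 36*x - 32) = (x^2 - 11*x + 24)/(x^2 - 4*x + 4)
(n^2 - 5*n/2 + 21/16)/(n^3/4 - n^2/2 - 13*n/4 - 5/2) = (-16*n^2 + 40*n - 21)/(4*(-n^3 + 2*n^2 + 13*n + 10))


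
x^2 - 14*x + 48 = (x - 8)*(x - 6)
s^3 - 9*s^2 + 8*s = s*(s - 8)*(s - 1)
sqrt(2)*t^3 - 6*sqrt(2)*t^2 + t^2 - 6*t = t*(t - 6)*(sqrt(2)*t + 1)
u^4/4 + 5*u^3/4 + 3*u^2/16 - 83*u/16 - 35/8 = (u/4 + 1/4)*(u - 2)*(u + 5/2)*(u + 7/2)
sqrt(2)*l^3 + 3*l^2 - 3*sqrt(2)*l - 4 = (l - sqrt(2))*(l + 2*sqrt(2))*(sqrt(2)*l + 1)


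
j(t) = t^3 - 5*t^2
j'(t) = 3*t^2 - 10*t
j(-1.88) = -24.32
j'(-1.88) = 29.40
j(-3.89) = -134.52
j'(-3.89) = 84.30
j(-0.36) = -0.69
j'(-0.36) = 3.99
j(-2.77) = -59.62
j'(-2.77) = 50.72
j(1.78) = -10.20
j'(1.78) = -8.29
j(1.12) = -4.87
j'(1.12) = -7.44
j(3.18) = -18.40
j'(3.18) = -1.46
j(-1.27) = -10.11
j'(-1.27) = 17.54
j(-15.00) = -4500.00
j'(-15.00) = 825.00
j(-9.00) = -1134.00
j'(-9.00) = 333.00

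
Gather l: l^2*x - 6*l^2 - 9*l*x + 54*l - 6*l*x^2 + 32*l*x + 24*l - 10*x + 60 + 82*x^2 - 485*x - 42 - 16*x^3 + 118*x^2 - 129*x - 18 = l^2*(x - 6) + l*(-6*x^2 + 23*x + 78) - 16*x^3 + 200*x^2 - 624*x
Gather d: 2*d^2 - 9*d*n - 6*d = 2*d^2 + d*(-9*n - 6)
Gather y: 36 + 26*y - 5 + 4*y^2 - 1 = 4*y^2 + 26*y + 30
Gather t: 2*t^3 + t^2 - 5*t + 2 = 2*t^3 + t^2 - 5*t + 2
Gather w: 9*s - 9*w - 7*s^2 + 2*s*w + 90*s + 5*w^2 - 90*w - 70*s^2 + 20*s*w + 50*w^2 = -77*s^2 + 99*s + 55*w^2 + w*(22*s - 99)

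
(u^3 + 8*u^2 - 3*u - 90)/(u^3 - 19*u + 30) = (u + 6)/(u - 2)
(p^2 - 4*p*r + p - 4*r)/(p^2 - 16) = (p^2 - 4*p*r + p - 4*r)/(p^2 - 16)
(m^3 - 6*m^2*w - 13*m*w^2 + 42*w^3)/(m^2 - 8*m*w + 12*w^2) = (-m^2 + 4*m*w + 21*w^2)/(-m + 6*w)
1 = 1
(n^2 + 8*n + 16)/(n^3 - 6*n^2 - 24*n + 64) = (n + 4)/(n^2 - 10*n + 16)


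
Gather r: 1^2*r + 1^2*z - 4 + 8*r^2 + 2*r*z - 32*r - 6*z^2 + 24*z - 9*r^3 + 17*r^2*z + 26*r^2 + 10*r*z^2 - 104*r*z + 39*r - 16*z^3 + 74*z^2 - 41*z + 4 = -9*r^3 + r^2*(17*z + 34) + r*(10*z^2 - 102*z + 8) - 16*z^3 + 68*z^2 - 16*z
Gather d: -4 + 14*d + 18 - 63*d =14 - 49*d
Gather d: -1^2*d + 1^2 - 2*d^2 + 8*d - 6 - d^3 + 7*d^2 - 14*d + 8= -d^3 + 5*d^2 - 7*d + 3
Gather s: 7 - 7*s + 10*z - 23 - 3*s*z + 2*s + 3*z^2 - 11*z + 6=s*(-3*z - 5) + 3*z^2 - z - 10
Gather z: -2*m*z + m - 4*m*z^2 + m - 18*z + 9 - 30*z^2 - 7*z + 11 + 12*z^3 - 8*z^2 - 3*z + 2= 2*m + 12*z^3 + z^2*(-4*m - 38) + z*(-2*m - 28) + 22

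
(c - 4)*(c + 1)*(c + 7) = c^3 + 4*c^2 - 25*c - 28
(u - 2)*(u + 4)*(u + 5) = u^3 + 7*u^2 + 2*u - 40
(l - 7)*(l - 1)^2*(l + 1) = l^4 - 8*l^3 + 6*l^2 + 8*l - 7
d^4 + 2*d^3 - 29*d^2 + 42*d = d*(d - 3)*(d - 2)*(d + 7)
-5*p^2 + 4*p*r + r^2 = (-p + r)*(5*p + r)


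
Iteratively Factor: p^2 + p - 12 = (p + 4)*(p - 3)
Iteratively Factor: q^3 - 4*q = (q - 2)*(q^2 + 2*q) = (q - 2)*(q + 2)*(q)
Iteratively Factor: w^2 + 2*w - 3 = (w + 3)*(w - 1)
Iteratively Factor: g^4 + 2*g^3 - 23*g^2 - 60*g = (g + 4)*(g^3 - 2*g^2 - 15*g) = (g - 5)*(g + 4)*(g^2 + 3*g) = (g - 5)*(g + 3)*(g + 4)*(g)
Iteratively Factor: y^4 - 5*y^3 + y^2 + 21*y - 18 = (y - 3)*(y^3 - 2*y^2 - 5*y + 6) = (y - 3)*(y + 2)*(y^2 - 4*y + 3) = (y - 3)*(y - 1)*(y + 2)*(y - 3)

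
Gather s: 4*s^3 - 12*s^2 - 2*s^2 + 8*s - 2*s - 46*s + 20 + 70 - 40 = 4*s^3 - 14*s^2 - 40*s + 50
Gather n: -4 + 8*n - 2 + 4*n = 12*n - 6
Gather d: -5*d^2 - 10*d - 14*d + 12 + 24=-5*d^2 - 24*d + 36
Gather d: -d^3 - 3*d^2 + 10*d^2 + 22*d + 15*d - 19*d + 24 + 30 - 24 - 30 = -d^3 + 7*d^2 + 18*d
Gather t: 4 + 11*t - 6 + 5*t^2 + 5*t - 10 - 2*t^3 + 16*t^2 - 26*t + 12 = -2*t^3 + 21*t^2 - 10*t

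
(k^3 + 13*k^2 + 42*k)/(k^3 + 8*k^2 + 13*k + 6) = k*(k + 7)/(k^2 + 2*k + 1)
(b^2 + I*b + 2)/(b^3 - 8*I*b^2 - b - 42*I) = (b - I)/(b^2 - 10*I*b - 21)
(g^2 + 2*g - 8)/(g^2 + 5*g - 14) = (g + 4)/(g + 7)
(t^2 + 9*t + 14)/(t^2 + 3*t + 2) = (t + 7)/(t + 1)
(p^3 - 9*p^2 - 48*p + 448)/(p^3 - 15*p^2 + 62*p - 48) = (p^2 - p - 56)/(p^2 - 7*p + 6)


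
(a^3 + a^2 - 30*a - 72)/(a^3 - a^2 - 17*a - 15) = (a^2 - 2*a - 24)/(a^2 - 4*a - 5)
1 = 1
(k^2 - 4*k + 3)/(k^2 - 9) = (k - 1)/(k + 3)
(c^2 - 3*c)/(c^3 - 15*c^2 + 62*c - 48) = c*(c - 3)/(c^3 - 15*c^2 + 62*c - 48)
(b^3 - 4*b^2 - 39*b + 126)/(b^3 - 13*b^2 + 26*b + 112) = (b^2 + 3*b - 18)/(b^2 - 6*b - 16)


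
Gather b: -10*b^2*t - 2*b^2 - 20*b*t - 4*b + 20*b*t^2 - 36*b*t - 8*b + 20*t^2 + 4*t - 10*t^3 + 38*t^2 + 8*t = b^2*(-10*t - 2) + b*(20*t^2 - 56*t - 12) - 10*t^3 + 58*t^2 + 12*t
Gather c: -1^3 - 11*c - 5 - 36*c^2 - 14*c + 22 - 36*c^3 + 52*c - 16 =-36*c^3 - 36*c^2 + 27*c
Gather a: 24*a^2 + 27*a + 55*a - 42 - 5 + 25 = 24*a^2 + 82*a - 22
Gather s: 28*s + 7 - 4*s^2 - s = -4*s^2 + 27*s + 7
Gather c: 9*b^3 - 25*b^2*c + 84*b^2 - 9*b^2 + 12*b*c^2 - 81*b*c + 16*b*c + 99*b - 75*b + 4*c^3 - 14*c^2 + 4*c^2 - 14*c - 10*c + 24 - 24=9*b^3 + 75*b^2 + 24*b + 4*c^3 + c^2*(12*b - 10) + c*(-25*b^2 - 65*b - 24)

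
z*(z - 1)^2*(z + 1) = z^4 - z^3 - z^2 + z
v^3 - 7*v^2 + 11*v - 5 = (v - 5)*(v - 1)^2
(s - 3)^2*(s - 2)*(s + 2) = s^4 - 6*s^3 + 5*s^2 + 24*s - 36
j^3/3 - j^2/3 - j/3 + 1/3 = (j/3 + 1/3)*(j - 1)^2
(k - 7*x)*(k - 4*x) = k^2 - 11*k*x + 28*x^2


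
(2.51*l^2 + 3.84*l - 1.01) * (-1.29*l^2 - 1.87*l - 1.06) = -3.2379*l^4 - 9.6473*l^3 - 8.5385*l^2 - 2.1817*l + 1.0706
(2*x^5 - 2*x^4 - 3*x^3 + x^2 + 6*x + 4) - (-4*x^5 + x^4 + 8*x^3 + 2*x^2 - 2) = 6*x^5 - 3*x^4 - 11*x^3 - x^2 + 6*x + 6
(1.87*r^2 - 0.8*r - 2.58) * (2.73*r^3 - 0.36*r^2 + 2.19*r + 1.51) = 5.1051*r^5 - 2.8572*r^4 - 2.6601*r^3 + 2.0005*r^2 - 6.8582*r - 3.8958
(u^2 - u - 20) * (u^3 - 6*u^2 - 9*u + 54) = u^5 - 7*u^4 - 23*u^3 + 183*u^2 + 126*u - 1080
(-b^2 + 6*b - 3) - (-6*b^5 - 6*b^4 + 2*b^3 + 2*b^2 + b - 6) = 6*b^5 + 6*b^4 - 2*b^3 - 3*b^2 + 5*b + 3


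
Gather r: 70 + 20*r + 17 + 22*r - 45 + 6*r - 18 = 48*r + 24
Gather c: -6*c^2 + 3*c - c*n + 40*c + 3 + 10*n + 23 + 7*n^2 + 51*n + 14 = -6*c^2 + c*(43 - n) + 7*n^2 + 61*n + 40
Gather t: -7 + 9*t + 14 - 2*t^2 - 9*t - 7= -2*t^2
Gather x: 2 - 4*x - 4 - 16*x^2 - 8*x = -16*x^2 - 12*x - 2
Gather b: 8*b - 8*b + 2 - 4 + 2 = 0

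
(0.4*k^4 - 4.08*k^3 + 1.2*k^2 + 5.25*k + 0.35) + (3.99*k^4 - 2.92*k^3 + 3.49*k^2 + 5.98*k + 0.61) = 4.39*k^4 - 7.0*k^3 + 4.69*k^2 + 11.23*k + 0.96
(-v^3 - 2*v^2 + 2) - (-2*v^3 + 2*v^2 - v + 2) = v^3 - 4*v^2 + v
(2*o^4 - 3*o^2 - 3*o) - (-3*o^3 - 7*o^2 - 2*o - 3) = 2*o^4 + 3*o^3 + 4*o^2 - o + 3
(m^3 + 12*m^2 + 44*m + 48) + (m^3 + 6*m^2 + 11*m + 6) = 2*m^3 + 18*m^2 + 55*m + 54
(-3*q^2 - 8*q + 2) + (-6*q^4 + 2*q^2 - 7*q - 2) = -6*q^4 - q^2 - 15*q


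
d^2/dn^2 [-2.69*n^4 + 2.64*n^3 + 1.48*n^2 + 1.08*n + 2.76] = -32.28*n^2 + 15.84*n + 2.96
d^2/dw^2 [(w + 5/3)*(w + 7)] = 2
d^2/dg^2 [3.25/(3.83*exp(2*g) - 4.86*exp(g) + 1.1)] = ((15.795 - 49.79*exp(g))*(3.83*exp(2*g) - 4.86*exp(g) + 1.1) + 3.25*(7.66*exp(g) - 4.86)*(15.32*exp(g) - 9.72)*exp(g))*exp(g)/(3.83*exp(2*g) - 4.86*exp(g) + 1.1)^3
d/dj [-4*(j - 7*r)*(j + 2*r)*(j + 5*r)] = -12*j^2 + 156*r^2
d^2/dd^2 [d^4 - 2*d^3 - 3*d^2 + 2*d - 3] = 12*d^2 - 12*d - 6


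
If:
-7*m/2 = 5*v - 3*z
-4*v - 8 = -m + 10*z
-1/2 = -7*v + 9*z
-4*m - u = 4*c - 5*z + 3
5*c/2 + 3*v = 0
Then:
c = 1416/1975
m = 161/395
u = -39893/3950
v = -236/395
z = -411/790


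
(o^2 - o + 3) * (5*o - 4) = 5*o^3 - 9*o^2 + 19*o - 12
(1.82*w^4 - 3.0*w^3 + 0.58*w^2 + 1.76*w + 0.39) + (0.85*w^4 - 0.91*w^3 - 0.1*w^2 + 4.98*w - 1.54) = 2.67*w^4 - 3.91*w^3 + 0.48*w^2 + 6.74*w - 1.15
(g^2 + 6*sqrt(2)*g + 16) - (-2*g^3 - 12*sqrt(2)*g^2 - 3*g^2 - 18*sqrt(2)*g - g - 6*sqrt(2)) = 2*g^3 + 4*g^2 + 12*sqrt(2)*g^2 + g + 24*sqrt(2)*g + 6*sqrt(2) + 16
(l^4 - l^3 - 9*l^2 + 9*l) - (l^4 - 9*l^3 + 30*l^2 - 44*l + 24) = 8*l^3 - 39*l^2 + 53*l - 24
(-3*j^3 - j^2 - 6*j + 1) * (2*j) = -6*j^4 - 2*j^3 - 12*j^2 + 2*j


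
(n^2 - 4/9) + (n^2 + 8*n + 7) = 2*n^2 + 8*n + 59/9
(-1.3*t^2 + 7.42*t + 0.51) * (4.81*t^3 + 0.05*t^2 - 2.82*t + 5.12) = -6.253*t^5 + 35.6252*t^4 + 6.4901*t^3 - 27.5549*t^2 + 36.5522*t + 2.6112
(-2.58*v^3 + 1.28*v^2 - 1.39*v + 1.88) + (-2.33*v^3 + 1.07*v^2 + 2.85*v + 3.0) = -4.91*v^3 + 2.35*v^2 + 1.46*v + 4.88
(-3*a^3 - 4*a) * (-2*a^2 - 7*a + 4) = 6*a^5 + 21*a^4 - 4*a^3 + 28*a^2 - 16*a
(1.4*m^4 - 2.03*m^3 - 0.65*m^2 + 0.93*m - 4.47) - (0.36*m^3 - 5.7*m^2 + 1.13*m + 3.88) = 1.4*m^4 - 2.39*m^3 + 5.05*m^2 - 0.2*m - 8.35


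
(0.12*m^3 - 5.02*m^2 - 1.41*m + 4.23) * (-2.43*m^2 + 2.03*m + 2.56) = -0.2916*m^5 + 12.4422*m^4 - 6.4571*m^3 - 25.9924*m^2 + 4.9773*m + 10.8288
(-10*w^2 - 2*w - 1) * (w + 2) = -10*w^3 - 22*w^2 - 5*w - 2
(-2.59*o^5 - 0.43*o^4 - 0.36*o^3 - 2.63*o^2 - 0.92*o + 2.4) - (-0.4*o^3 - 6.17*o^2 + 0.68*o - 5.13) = -2.59*o^5 - 0.43*o^4 + 0.04*o^3 + 3.54*o^2 - 1.6*o + 7.53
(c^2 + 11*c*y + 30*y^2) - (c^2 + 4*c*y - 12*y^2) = 7*c*y + 42*y^2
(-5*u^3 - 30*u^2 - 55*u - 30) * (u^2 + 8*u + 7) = -5*u^5 - 70*u^4 - 330*u^3 - 680*u^2 - 625*u - 210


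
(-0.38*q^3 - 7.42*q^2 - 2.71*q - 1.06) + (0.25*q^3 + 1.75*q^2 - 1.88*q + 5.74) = -0.13*q^3 - 5.67*q^2 - 4.59*q + 4.68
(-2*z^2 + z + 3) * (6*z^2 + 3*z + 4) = -12*z^4 + 13*z^2 + 13*z + 12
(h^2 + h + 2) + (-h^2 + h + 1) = 2*h + 3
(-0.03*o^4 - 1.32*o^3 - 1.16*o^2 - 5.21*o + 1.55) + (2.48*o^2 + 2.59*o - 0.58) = -0.03*o^4 - 1.32*o^3 + 1.32*o^2 - 2.62*o + 0.97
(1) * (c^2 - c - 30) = c^2 - c - 30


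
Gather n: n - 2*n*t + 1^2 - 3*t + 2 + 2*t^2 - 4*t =n*(1 - 2*t) + 2*t^2 - 7*t + 3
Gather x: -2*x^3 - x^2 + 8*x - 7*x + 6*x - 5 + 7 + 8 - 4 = -2*x^3 - x^2 + 7*x + 6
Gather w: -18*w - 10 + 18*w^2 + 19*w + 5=18*w^2 + w - 5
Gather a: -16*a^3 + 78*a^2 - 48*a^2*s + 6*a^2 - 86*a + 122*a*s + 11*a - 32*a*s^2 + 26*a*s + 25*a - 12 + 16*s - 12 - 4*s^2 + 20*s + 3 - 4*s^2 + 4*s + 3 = -16*a^3 + a^2*(84 - 48*s) + a*(-32*s^2 + 148*s - 50) - 8*s^2 + 40*s - 18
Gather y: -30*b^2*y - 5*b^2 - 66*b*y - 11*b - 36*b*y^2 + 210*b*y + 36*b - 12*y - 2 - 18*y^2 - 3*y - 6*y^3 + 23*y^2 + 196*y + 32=-5*b^2 + 25*b - 6*y^3 + y^2*(5 - 36*b) + y*(-30*b^2 + 144*b + 181) + 30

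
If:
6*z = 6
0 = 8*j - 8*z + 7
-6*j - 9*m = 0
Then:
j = 1/8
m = -1/12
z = 1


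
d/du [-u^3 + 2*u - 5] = 2 - 3*u^2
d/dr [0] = 0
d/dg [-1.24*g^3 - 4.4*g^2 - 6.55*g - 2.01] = -3.72*g^2 - 8.8*g - 6.55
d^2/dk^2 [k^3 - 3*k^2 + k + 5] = 6*k - 6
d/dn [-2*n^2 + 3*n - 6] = 3 - 4*n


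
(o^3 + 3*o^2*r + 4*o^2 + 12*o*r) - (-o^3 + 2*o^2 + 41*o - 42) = 2*o^3 + 3*o^2*r + 2*o^2 + 12*o*r - 41*o + 42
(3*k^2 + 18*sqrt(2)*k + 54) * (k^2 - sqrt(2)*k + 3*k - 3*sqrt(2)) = 3*k^4 + 9*k^3 + 15*sqrt(2)*k^3 + 18*k^2 + 45*sqrt(2)*k^2 - 54*sqrt(2)*k + 54*k - 162*sqrt(2)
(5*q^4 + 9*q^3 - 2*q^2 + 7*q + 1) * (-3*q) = -15*q^5 - 27*q^4 + 6*q^3 - 21*q^2 - 3*q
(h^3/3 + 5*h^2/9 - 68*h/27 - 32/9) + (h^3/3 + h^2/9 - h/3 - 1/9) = 2*h^3/3 + 2*h^2/3 - 77*h/27 - 11/3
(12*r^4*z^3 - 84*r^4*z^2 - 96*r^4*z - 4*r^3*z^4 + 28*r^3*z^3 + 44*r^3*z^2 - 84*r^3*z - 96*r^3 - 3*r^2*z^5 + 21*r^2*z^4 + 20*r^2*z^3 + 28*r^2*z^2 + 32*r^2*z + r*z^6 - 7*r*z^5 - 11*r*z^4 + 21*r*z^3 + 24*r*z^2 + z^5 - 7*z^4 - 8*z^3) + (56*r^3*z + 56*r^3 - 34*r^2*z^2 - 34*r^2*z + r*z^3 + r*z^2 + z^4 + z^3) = 12*r^4*z^3 - 84*r^4*z^2 - 96*r^4*z - 4*r^3*z^4 + 28*r^3*z^3 + 44*r^3*z^2 - 28*r^3*z - 40*r^3 - 3*r^2*z^5 + 21*r^2*z^4 + 20*r^2*z^3 - 6*r^2*z^2 - 2*r^2*z + r*z^6 - 7*r*z^5 - 11*r*z^4 + 22*r*z^3 + 25*r*z^2 + z^5 - 6*z^4 - 7*z^3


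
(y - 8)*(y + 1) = y^2 - 7*y - 8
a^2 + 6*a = a*(a + 6)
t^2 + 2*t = t*(t + 2)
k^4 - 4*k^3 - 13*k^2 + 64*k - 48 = (k - 4)*(k - 3)*(k - 1)*(k + 4)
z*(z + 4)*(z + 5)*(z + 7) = z^4 + 16*z^3 + 83*z^2 + 140*z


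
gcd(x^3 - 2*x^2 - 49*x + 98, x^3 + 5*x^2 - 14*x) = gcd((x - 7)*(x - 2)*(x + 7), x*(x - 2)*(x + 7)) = x^2 + 5*x - 14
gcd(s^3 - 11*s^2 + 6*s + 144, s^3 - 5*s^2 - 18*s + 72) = s - 6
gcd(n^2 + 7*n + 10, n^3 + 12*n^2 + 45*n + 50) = n^2 + 7*n + 10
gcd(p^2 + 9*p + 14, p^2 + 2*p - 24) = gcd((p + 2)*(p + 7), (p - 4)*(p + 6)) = 1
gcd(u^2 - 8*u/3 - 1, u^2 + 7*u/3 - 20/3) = 1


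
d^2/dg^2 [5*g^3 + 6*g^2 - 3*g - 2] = 30*g + 12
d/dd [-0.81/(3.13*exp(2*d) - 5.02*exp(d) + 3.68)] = (5.0706*exp(d) - 4.0662)*exp(d)/(3.13*exp(2*d) - 5.02*exp(d) + 3.68)^2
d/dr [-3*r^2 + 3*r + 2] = 3 - 6*r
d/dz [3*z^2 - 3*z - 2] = 6*z - 3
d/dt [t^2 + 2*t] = 2*t + 2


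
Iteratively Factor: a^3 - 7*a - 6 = (a + 1)*(a^2 - a - 6) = (a - 3)*(a + 1)*(a + 2)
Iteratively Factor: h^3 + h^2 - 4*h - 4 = (h + 2)*(h^2 - h - 2) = (h + 1)*(h + 2)*(h - 2)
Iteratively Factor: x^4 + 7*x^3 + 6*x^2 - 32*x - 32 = (x + 1)*(x^3 + 6*x^2 - 32) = (x + 1)*(x + 4)*(x^2 + 2*x - 8) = (x + 1)*(x + 4)^2*(x - 2)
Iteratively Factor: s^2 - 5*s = (s - 5)*(s)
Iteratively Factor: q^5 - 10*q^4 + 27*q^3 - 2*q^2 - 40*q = (q - 4)*(q^4 - 6*q^3 + 3*q^2 + 10*q) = q*(q - 4)*(q^3 - 6*q^2 + 3*q + 10) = q*(q - 4)*(q - 2)*(q^2 - 4*q - 5) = q*(q - 4)*(q - 2)*(q + 1)*(q - 5)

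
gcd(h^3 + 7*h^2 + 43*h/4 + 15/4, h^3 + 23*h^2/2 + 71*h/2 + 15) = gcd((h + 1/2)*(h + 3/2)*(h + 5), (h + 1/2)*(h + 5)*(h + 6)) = h^2 + 11*h/2 + 5/2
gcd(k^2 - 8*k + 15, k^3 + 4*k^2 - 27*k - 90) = k - 5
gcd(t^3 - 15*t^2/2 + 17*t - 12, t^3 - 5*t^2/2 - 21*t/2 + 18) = t^2 - 11*t/2 + 6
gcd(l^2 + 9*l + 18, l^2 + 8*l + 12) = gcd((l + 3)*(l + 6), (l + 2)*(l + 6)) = l + 6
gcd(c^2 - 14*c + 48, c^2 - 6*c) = c - 6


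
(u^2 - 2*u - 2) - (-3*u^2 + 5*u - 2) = 4*u^2 - 7*u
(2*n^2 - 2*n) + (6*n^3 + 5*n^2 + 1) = 6*n^3 + 7*n^2 - 2*n + 1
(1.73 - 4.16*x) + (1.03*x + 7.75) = 9.48 - 3.13*x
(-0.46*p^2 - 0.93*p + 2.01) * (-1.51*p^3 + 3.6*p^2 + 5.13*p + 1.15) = 0.6946*p^5 - 0.2517*p^4 - 8.7429*p^3 + 1.9361*p^2 + 9.2418*p + 2.3115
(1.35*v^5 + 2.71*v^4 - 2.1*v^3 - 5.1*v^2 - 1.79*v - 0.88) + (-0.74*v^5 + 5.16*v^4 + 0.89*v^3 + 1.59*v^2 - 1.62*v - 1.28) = 0.61*v^5 + 7.87*v^4 - 1.21*v^3 - 3.51*v^2 - 3.41*v - 2.16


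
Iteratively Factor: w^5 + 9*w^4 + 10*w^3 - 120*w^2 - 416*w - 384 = (w + 3)*(w^4 + 6*w^3 - 8*w^2 - 96*w - 128) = (w + 2)*(w + 3)*(w^3 + 4*w^2 - 16*w - 64) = (w - 4)*(w + 2)*(w + 3)*(w^2 + 8*w + 16) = (w - 4)*(w + 2)*(w + 3)*(w + 4)*(w + 4)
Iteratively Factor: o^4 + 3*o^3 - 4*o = (o - 1)*(o^3 + 4*o^2 + 4*o) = (o - 1)*(o + 2)*(o^2 + 2*o) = o*(o - 1)*(o + 2)*(o + 2)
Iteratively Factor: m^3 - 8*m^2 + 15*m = (m - 3)*(m^2 - 5*m) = m*(m - 3)*(m - 5)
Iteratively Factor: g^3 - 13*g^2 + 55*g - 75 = (g - 5)*(g^2 - 8*g + 15) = (g - 5)^2*(g - 3)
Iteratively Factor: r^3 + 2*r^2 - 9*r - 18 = (r + 2)*(r^2 - 9) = (r - 3)*(r + 2)*(r + 3)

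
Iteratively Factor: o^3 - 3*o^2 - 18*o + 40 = (o - 2)*(o^2 - o - 20) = (o - 5)*(o - 2)*(o + 4)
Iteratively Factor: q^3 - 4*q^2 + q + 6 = (q + 1)*(q^2 - 5*q + 6) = (q - 3)*(q + 1)*(q - 2)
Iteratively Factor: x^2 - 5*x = (x - 5)*(x)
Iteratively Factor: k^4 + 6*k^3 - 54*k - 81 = (k - 3)*(k^3 + 9*k^2 + 27*k + 27) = (k - 3)*(k + 3)*(k^2 + 6*k + 9) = (k - 3)*(k + 3)^2*(k + 3)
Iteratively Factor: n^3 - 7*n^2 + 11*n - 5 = (n - 5)*(n^2 - 2*n + 1) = (n - 5)*(n - 1)*(n - 1)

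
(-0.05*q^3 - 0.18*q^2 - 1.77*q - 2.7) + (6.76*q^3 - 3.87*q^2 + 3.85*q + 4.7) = 6.71*q^3 - 4.05*q^2 + 2.08*q + 2.0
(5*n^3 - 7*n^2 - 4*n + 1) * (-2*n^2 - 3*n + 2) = -10*n^5 - n^4 + 39*n^3 - 4*n^2 - 11*n + 2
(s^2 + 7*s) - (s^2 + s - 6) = 6*s + 6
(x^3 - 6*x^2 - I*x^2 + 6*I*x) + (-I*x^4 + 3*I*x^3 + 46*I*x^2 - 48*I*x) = -I*x^4 + x^3 + 3*I*x^3 - 6*x^2 + 45*I*x^2 - 42*I*x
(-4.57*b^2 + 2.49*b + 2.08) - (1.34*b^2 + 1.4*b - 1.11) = -5.91*b^2 + 1.09*b + 3.19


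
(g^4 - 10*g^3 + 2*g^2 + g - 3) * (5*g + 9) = 5*g^5 - 41*g^4 - 80*g^3 + 23*g^2 - 6*g - 27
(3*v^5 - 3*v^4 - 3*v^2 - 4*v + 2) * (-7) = -21*v^5 + 21*v^4 + 21*v^2 + 28*v - 14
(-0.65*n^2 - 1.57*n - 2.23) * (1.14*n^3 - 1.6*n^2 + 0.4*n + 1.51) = -0.741*n^5 - 0.7498*n^4 - 0.2902*n^3 + 1.9585*n^2 - 3.2627*n - 3.3673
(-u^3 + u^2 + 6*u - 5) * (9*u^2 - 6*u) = -9*u^5 + 15*u^4 + 48*u^3 - 81*u^2 + 30*u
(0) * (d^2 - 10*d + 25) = 0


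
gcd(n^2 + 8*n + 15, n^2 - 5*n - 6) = 1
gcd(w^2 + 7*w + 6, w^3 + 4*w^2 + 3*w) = w + 1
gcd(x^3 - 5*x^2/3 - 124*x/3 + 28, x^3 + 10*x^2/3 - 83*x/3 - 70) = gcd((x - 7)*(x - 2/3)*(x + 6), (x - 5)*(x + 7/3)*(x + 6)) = x + 6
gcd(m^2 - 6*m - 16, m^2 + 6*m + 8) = m + 2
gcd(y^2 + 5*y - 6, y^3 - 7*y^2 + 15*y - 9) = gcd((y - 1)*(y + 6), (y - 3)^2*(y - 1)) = y - 1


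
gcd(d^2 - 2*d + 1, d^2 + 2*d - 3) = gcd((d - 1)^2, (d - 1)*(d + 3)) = d - 1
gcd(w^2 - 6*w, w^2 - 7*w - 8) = 1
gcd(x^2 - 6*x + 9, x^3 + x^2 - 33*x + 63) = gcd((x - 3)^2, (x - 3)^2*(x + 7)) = x^2 - 6*x + 9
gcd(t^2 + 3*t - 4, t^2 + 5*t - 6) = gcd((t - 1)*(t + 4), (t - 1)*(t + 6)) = t - 1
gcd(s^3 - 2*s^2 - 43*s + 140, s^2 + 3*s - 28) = s^2 + 3*s - 28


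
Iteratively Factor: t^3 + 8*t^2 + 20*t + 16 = (t + 2)*(t^2 + 6*t + 8) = (t + 2)^2*(t + 4)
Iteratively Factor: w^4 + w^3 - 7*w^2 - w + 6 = (w - 2)*(w^3 + 3*w^2 - w - 3) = (w - 2)*(w + 3)*(w^2 - 1) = (w - 2)*(w - 1)*(w + 3)*(w + 1)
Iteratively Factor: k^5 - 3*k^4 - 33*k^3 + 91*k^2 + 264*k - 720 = (k - 3)*(k^4 - 33*k^2 - 8*k + 240) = (k - 5)*(k - 3)*(k^3 + 5*k^2 - 8*k - 48) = (k - 5)*(k - 3)^2*(k^2 + 8*k + 16) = (k - 5)*(k - 3)^2*(k + 4)*(k + 4)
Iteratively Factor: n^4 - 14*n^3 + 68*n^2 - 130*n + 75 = (n - 3)*(n^3 - 11*n^2 + 35*n - 25) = (n - 5)*(n - 3)*(n^2 - 6*n + 5) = (n - 5)^2*(n - 3)*(n - 1)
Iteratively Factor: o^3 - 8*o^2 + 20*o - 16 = (o - 2)*(o^2 - 6*o + 8) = (o - 2)^2*(o - 4)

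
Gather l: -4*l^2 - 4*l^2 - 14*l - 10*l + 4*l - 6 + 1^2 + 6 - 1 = -8*l^2 - 20*l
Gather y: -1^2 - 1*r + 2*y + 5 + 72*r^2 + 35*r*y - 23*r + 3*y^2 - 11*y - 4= 72*r^2 - 24*r + 3*y^2 + y*(35*r - 9)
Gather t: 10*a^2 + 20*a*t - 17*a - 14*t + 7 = 10*a^2 - 17*a + t*(20*a - 14) + 7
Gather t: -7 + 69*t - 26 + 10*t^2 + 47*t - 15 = 10*t^2 + 116*t - 48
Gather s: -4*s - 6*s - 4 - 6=-10*s - 10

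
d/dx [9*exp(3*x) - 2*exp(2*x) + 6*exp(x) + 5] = (27*exp(2*x) - 4*exp(x) + 6)*exp(x)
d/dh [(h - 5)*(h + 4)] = 2*h - 1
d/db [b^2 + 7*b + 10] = 2*b + 7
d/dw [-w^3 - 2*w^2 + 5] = w*(-3*w - 4)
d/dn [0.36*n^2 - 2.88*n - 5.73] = 0.72*n - 2.88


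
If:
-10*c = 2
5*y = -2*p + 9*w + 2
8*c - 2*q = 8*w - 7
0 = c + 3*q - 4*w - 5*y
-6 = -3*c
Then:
No Solution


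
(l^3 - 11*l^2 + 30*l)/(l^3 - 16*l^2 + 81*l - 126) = l*(l - 5)/(l^2 - 10*l + 21)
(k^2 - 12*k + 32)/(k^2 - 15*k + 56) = (k - 4)/(k - 7)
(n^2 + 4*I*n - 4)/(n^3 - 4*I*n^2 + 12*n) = (n + 2*I)/(n*(n - 6*I))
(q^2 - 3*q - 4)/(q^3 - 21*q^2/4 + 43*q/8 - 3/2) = 8*(q + 1)/(8*q^2 - 10*q + 3)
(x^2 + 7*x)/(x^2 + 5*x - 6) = x*(x + 7)/(x^2 + 5*x - 6)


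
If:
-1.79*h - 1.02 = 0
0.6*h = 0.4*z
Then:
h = -0.57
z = -0.85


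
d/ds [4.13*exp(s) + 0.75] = 4.13*exp(s)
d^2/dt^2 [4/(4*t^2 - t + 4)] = 8*(-16*t^2 + 4*t + (8*t - 1)^2 - 16)/(4*t^2 - t + 4)^3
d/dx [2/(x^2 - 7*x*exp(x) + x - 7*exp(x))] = 2*(7*x*exp(x) - 2*x + 14*exp(x) - 1)/(x^2 - 7*x*exp(x) + x - 7*exp(x))^2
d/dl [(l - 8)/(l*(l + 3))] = (-l^2 + 16*l + 24)/(l^2*(l^2 + 6*l + 9))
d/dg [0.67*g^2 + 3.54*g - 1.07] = 1.34*g + 3.54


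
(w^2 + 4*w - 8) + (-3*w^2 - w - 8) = -2*w^2 + 3*w - 16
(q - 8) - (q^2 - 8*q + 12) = -q^2 + 9*q - 20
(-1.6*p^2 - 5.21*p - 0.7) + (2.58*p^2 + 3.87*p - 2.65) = 0.98*p^2 - 1.34*p - 3.35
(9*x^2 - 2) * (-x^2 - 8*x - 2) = -9*x^4 - 72*x^3 - 16*x^2 + 16*x + 4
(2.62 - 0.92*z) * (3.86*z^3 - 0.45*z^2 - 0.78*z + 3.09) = -3.5512*z^4 + 10.5272*z^3 - 0.4614*z^2 - 4.8864*z + 8.0958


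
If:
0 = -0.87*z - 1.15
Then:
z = -1.32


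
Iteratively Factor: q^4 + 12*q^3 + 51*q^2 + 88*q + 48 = (q + 1)*(q^3 + 11*q^2 + 40*q + 48) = (q + 1)*(q + 3)*(q^2 + 8*q + 16) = (q + 1)*(q + 3)*(q + 4)*(q + 4)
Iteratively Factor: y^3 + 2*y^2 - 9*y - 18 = (y + 2)*(y^2 - 9) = (y + 2)*(y + 3)*(y - 3)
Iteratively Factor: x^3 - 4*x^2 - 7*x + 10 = (x - 1)*(x^2 - 3*x - 10) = (x - 1)*(x + 2)*(x - 5)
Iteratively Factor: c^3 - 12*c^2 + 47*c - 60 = (c - 5)*(c^2 - 7*c + 12) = (c - 5)*(c - 4)*(c - 3)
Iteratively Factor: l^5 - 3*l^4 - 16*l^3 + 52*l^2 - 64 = (l - 2)*(l^4 - l^3 - 18*l^2 + 16*l + 32) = (l - 2)*(l + 1)*(l^3 - 2*l^2 - 16*l + 32) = (l - 4)*(l - 2)*(l + 1)*(l^2 + 2*l - 8) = (l - 4)*(l - 2)*(l + 1)*(l + 4)*(l - 2)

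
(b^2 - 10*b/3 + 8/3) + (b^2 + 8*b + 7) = 2*b^2 + 14*b/3 + 29/3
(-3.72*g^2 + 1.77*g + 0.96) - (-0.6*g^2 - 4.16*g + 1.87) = -3.12*g^2 + 5.93*g - 0.91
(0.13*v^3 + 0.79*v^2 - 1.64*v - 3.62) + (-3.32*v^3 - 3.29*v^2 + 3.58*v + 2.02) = -3.19*v^3 - 2.5*v^2 + 1.94*v - 1.6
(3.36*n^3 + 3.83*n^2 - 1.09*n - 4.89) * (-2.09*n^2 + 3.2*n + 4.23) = -7.0224*n^5 + 2.7473*n^4 + 28.7469*n^3 + 22.933*n^2 - 20.2587*n - 20.6847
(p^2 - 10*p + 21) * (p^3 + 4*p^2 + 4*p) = p^5 - 6*p^4 - 15*p^3 + 44*p^2 + 84*p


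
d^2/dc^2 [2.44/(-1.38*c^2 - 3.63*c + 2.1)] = (9.293472*c^2 + 24.445872*c - 2.44*(2.76*c + 3.63)*(5.52*c + 7.26) - 14.14224)/(1.38*c^2 + 3.63*c - 2.1)^3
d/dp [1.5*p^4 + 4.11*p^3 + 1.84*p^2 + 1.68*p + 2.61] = 6.0*p^3 + 12.33*p^2 + 3.68*p + 1.68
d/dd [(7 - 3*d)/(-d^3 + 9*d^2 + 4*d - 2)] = 2*(-3*d^3 + 24*d^2 - 63*d - 11)/(d^6 - 18*d^5 + 73*d^4 + 76*d^3 - 20*d^2 - 16*d + 4)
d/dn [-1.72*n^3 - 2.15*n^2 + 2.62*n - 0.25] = -5.16*n^2 - 4.3*n + 2.62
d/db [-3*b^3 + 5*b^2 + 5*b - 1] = -9*b^2 + 10*b + 5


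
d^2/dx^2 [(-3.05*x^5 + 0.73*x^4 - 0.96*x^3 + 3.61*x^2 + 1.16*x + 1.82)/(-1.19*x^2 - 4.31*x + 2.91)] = (25.91463*x^7 + 248.222814*x^6 + 467.307468*x^5 - 1213.797966*x^4 + 739.106014*x^3 - 236.893278*x^2 - 31.333116*x - 170.459314)/(1.685159*x^6 + 18.310173*x^5 + 53.954124*x^4 - 9.48760300000001*x^3 - 131.938236*x^2 + 109.492533*x - 24.642171)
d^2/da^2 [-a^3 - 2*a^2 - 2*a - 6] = -6*a - 4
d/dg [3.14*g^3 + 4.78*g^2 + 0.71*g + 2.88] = 9.42*g^2 + 9.56*g + 0.71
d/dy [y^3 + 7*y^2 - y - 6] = 3*y^2 + 14*y - 1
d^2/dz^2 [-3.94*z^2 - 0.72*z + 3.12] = -7.88000000000000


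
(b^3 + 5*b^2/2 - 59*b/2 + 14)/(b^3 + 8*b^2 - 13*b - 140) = (b - 1/2)/(b + 5)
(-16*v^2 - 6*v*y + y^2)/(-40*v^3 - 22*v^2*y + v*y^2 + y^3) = (-8*v + y)/(-20*v^2 - v*y + y^2)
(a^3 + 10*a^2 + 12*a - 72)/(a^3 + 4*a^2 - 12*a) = (a + 6)/a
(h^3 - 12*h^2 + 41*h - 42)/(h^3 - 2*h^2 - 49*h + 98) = (h - 3)/(h + 7)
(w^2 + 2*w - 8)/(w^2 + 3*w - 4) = (w - 2)/(w - 1)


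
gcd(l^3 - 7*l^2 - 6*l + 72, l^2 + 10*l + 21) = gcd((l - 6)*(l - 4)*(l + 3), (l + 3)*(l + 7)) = l + 3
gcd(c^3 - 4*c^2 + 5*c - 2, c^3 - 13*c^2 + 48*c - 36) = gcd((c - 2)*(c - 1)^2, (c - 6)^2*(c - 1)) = c - 1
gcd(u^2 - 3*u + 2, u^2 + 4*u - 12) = u - 2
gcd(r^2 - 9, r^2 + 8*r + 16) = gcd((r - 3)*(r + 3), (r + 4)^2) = 1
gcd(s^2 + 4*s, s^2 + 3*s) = s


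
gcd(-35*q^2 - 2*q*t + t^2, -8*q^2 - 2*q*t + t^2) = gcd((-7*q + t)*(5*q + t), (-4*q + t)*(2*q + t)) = 1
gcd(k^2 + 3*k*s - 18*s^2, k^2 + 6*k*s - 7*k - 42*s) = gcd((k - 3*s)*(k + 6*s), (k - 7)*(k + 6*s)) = k + 6*s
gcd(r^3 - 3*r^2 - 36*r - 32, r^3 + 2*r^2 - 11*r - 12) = r^2 + 5*r + 4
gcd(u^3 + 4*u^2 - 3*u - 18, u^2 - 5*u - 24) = u + 3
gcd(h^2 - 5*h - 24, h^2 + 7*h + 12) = h + 3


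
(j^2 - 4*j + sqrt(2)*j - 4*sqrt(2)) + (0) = j^2 - 4*j + sqrt(2)*j - 4*sqrt(2)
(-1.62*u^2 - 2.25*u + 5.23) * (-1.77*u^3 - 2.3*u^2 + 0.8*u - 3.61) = 2.8674*u^5 + 7.7085*u^4 - 5.3781*u^3 - 7.9808*u^2 + 12.3065*u - 18.8803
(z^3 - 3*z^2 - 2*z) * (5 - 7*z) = -7*z^4 + 26*z^3 - z^2 - 10*z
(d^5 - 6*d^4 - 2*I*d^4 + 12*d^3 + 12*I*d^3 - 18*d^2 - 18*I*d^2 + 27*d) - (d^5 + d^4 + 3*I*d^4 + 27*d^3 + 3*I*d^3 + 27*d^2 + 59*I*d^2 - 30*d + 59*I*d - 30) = -7*d^4 - 5*I*d^4 - 15*d^3 + 9*I*d^3 - 45*d^2 - 77*I*d^2 + 57*d - 59*I*d + 30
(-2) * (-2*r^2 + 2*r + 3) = 4*r^2 - 4*r - 6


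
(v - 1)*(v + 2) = v^2 + v - 2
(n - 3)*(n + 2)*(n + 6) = n^3 + 5*n^2 - 12*n - 36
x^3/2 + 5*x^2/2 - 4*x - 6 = (x/2 + 1/2)*(x - 2)*(x + 6)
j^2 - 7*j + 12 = (j - 4)*(j - 3)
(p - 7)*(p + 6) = p^2 - p - 42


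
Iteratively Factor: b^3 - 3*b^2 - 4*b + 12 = (b + 2)*(b^2 - 5*b + 6) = (b - 2)*(b + 2)*(b - 3)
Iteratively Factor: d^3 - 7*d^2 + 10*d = (d - 5)*(d^2 - 2*d) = d*(d - 5)*(d - 2)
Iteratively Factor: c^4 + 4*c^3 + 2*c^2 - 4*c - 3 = (c + 1)*(c^3 + 3*c^2 - c - 3) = (c + 1)^2*(c^2 + 2*c - 3) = (c - 1)*(c + 1)^2*(c + 3)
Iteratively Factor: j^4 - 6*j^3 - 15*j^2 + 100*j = (j + 4)*(j^3 - 10*j^2 + 25*j) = (j - 5)*(j + 4)*(j^2 - 5*j) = j*(j - 5)*(j + 4)*(j - 5)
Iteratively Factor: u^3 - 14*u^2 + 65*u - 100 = (u - 4)*(u^2 - 10*u + 25) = (u - 5)*(u - 4)*(u - 5)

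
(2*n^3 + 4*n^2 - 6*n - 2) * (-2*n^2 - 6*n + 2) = -4*n^5 - 20*n^4 - 8*n^3 + 48*n^2 - 4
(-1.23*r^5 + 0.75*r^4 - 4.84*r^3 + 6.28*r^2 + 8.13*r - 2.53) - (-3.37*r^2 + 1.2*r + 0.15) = -1.23*r^5 + 0.75*r^4 - 4.84*r^3 + 9.65*r^2 + 6.93*r - 2.68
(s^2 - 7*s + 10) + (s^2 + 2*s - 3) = 2*s^2 - 5*s + 7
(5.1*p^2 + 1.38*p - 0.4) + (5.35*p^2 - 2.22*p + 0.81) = 10.45*p^2 - 0.84*p + 0.41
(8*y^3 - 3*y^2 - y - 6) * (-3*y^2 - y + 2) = -24*y^5 + y^4 + 22*y^3 + 13*y^2 + 4*y - 12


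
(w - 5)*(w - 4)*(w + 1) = w^3 - 8*w^2 + 11*w + 20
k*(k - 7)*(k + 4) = k^3 - 3*k^2 - 28*k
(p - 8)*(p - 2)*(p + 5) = p^3 - 5*p^2 - 34*p + 80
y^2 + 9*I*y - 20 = (y + 4*I)*(y + 5*I)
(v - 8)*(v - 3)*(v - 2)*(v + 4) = v^4 - 9*v^3 - 6*v^2 + 136*v - 192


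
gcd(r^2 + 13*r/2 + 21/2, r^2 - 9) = r + 3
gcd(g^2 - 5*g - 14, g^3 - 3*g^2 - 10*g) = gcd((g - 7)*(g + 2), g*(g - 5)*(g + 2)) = g + 2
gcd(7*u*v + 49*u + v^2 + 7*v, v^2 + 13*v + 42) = v + 7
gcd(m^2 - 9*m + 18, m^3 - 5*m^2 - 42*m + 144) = m - 3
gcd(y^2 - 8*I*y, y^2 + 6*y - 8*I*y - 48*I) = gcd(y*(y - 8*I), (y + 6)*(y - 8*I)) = y - 8*I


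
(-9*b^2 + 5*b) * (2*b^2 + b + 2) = -18*b^4 + b^3 - 13*b^2 + 10*b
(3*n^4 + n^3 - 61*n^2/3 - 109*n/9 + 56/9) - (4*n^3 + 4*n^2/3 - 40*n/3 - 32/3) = 3*n^4 - 3*n^3 - 65*n^2/3 + 11*n/9 + 152/9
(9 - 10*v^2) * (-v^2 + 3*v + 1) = 10*v^4 - 30*v^3 - 19*v^2 + 27*v + 9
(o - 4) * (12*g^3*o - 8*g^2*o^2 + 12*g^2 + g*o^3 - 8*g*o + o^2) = 12*g^3*o^2 - 48*g^3*o - 8*g^2*o^3 + 32*g^2*o^2 + 12*g^2*o - 48*g^2 + g*o^4 - 4*g*o^3 - 8*g*o^2 + 32*g*o + o^3 - 4*o^2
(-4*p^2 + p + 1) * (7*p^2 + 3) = -28*p^4 + 7*p^3 - 5*p^2 + 3*p + 3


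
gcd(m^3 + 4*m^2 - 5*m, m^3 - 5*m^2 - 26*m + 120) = m + 5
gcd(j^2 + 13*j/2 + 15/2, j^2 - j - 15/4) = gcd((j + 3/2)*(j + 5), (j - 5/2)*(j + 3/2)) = j + 3/2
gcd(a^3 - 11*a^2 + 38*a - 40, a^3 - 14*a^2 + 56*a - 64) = a^2 - 6*a + 8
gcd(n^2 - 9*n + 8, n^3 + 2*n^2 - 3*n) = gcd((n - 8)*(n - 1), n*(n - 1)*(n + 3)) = n - 1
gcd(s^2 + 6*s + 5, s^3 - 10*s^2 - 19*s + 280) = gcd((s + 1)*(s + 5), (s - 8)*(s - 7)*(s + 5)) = s + 5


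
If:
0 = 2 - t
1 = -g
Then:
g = -1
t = 2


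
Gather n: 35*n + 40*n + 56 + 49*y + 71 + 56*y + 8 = 75*n + 105*y + 135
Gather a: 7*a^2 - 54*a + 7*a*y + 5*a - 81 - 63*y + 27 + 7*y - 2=7*a^2 + a*(7*y - 49) - 56*y - 56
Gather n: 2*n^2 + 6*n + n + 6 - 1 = 2*n^2 + 7*n + 5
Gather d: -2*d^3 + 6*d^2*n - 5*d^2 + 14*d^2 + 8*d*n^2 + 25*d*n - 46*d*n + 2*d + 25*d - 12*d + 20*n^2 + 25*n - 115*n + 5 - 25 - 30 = -2*d^3 + d^2*(6*n + 9) + d*(8*n^2 - 21*n + 15) + 20*n^2 - 90*n - 50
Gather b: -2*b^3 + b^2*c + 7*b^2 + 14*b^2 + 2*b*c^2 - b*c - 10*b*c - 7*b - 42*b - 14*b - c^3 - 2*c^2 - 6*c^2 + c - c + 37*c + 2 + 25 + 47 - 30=-2*b^3 + b^2*(c + 21) + b*(2*c^2 - 11*c - 63) - c^3 - 8*c^2 + 37*c + 44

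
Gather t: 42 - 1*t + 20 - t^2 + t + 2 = 64 - t^2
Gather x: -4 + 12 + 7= 15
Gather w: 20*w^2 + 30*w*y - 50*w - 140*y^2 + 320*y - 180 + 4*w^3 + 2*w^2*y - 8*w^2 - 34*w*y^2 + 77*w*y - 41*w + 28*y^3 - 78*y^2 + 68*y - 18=4*w^3 + w^2*(2*y + 12) + w*(-34*y^2 + 107*y - 91) + 28*y^3 - 218*y^2 + 388*y - 198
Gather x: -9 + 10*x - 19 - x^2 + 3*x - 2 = -x^2 + 13*x - 30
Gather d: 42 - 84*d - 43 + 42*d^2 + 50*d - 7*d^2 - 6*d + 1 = 35*d^2 - 40*d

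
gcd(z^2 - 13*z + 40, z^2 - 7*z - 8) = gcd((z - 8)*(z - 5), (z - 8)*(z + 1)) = z - 8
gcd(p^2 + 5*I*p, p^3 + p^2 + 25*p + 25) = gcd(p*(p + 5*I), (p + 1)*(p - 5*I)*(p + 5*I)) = p + 5*I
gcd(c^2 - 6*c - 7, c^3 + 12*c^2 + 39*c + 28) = c + 1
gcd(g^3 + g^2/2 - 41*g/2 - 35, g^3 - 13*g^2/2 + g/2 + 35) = g^2 - 3*g - 10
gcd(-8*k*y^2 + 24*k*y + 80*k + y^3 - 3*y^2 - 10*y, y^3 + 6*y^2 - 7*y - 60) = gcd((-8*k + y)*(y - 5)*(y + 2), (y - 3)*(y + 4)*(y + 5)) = 1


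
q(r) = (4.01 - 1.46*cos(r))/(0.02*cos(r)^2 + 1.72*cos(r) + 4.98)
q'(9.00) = 0.49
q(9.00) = 1.56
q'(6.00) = -0.09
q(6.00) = 0.39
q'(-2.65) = -0.55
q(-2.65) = 1.52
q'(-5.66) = 0.20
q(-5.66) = 0.44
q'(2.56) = 0.61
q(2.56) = 1.47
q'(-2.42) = -0.68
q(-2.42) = 1.38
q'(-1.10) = -0.38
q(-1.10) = 0.58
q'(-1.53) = -0.56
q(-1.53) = 0.78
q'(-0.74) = -0.25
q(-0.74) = 0.47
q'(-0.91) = -0.31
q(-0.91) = 0.52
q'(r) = (4.01 - 1.46*cos(r))*(0.04*sin(r)*cos(r) + 1.72*sin(r))/(0.02*cos(r)^2 + 1.72*cos(r) + 4.98)^2 + 1.46*sin(r)/(0.02*cos(r)^2 + 1.72*cos(r) + 4.98)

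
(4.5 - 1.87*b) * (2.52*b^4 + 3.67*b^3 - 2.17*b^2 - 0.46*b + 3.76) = -4.7124*b^5 + 4.4771*b^4 + 20.5729*b^3 - 8.9048*b^2 - 9.1012*b + 16.92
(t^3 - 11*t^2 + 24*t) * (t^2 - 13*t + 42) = t^5 - 24*t^4 + 209*t^3 - 774*t^2 + 1008*t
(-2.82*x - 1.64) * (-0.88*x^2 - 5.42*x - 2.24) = 2.4816*x^3 + 16.7276*x^2 + 15.2056*x + 3.6736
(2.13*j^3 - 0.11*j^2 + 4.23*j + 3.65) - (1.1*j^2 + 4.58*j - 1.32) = 2.13*j^3 - 1.21*j^2 - 0.35*j + 4.97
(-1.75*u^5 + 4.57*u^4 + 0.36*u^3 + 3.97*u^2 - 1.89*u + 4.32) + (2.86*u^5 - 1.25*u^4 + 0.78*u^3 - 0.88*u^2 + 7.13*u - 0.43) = 1.11*u^5 + 3.32*u^4 + 1.14*u^3 + 3.09*u^2 + 5.24*u + 3.89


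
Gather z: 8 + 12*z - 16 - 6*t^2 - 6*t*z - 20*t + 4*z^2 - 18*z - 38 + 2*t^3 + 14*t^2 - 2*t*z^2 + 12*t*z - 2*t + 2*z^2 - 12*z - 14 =2*t^3 + 8*t^2 - 22*t + z^2*(6 - 2*t) + z*(6*t - 18) - 60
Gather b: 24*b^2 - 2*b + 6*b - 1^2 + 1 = 24*b^2 + 4*b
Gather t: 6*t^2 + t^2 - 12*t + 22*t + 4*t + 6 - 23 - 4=7*t^2 + 14*t - 21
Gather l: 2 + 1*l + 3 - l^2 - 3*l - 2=-l^2 - 2*l + 3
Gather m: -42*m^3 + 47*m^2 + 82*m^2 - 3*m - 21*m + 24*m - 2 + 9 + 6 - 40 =-42*m^3 + 129*m^2 - 27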